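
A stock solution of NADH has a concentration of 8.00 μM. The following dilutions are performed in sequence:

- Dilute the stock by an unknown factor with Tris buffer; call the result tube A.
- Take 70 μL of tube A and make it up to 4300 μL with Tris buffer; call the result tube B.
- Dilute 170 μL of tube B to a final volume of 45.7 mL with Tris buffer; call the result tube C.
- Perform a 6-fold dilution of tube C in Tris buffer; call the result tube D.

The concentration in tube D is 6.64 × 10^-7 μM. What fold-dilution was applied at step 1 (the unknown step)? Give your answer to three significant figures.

Step 1: unknown factor x
Step 2: 70 μL brought to 4300 μL → factor 4300/70 = 61.429
Step 3: 170 μL brought to 45.7 mL → factor 45700/170 = 268.82
Step 4: 6-fold → factor 6
Product of known-step factors = 99081
Overall factor = 8.00 μM / (6.64 × 10^-7 μM) = 1.2048 × 10^7
x = 1.2048 × 10^7 / 99081 = 122

122-fold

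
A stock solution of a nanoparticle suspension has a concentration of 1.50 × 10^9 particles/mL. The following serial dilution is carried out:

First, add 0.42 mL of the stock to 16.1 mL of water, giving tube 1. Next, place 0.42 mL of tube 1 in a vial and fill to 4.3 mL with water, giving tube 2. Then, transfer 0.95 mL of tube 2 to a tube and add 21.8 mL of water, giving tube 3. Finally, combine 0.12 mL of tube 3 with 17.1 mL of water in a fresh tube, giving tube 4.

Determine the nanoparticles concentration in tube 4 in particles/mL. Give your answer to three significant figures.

1.08 × 10^3 particles/mL

Step 1: 0.42 mL + 16.1 mL = 16.52 mL total → factor 16.52/0.42 = 39.333
Step 2: 0.42 mL brought to 4.3 mL → factor 4.3/0.42 = 10.238
Step 3: 0.95 mL + 21.8 mL = 22.75 mL total → factor 22.75/0.95 = 23.947
Step 4: 0.12 mL + 17.1 mL = 17.22 mL total → factor 17.22/0.12 = 143.5
Overall dilution factor = 39.333 × 10.238 × 23.947 × 143.5 = 1.3839 × 10^6
Final = 1.50 × 10^9 particles/mL / 1.3839 × 10^6 = 1.08 × 10^3 particles/mL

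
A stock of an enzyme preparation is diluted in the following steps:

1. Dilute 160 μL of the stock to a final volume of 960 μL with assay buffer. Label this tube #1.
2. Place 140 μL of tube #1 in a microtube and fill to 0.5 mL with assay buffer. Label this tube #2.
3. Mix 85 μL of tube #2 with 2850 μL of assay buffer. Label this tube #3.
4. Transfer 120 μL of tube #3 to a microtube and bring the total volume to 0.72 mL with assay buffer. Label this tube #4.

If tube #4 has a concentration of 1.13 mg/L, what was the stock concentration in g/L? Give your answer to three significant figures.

Step 1: 160 μL brought to 960 μL → factor 960/160 = 6
Step 2: 140 μL brought to 0.5 mL → factor 500/140 = 3.5714
Step 3: 85 μL + 2850 μL = 2935 μL total → factor 2935/85 = 34.529
Step 4: 120 μL brought to 0.72 mL → factor 720/120 = 6
Overall dilution factor = 6 × 3.5714 × 34.529 × 6 = 4439.5
Stock = 1.13 mg/L × 4439.5 = 5017 mg/L = 5.02 g/L

5.02 g/L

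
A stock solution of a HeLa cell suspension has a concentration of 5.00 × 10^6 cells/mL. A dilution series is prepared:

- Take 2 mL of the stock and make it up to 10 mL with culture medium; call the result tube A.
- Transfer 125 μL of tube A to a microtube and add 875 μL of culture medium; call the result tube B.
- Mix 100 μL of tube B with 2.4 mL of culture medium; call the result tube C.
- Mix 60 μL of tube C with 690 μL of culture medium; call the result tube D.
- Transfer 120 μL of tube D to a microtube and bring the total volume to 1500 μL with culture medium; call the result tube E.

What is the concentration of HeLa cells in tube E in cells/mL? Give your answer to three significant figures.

Step 1: 2 mL brought to 10 mL → factor 10/2 = 5
Step 2: 125 μL + 875 μL = 1000 μL total → factor 1000/125 = 8
Step 3: 100 μL + 2.4 mL = 2500 μL total → factor 2500/100 = 25
Step 4: 60 μL + 690 μL = 750 μL total → factor 750/60 = 12.5
Step 5: 120 μL brought to 1500 μL → factor 1500/120 = 12.5
Overall dilution factor = 5 × 8 × 25 × 12.5 × 12.5 = 1.5625 × 10^5
Final = 5.00 × 10^6 cells/mL / 1.5625 × 10^5 = 32.0 cells/mL

32.0 cells/mL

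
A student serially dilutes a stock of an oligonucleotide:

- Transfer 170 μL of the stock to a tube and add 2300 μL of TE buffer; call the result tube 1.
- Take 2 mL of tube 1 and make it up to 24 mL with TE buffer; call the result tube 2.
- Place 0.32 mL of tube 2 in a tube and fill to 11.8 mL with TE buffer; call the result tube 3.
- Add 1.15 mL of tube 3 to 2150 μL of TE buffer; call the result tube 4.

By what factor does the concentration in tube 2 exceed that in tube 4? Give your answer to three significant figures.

Step 1: 170 μL + 2300 μL = 2470 μL total → factor 2470/170 = 14.529
Step 2: 2 mL brought to 24 mL → factor 24/2 = 12
Step 3: 0.32 mL brought to 11.8 mL → factor 11.8/0.32 = 36.875
Step 4: 1.15 mL + 2150 μL = 3.3 mL total → factor 3.3/1.15 = 2.8696
Dilution factor to tube 2 = 174.35; to tube 4 = 18449
[tube 2]/[tube 4] = (factor to tube 4)/(factor to tube 2) = 18449/174.35 = 106

106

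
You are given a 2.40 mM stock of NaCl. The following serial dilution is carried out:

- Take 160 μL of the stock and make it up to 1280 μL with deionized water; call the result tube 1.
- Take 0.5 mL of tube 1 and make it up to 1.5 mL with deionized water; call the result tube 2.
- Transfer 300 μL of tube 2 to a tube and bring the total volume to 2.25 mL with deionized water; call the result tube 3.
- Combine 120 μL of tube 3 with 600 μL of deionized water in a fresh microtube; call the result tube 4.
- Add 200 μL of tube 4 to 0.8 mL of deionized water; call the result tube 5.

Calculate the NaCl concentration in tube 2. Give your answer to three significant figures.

0.100 mM

Step 1: 160 μL brought to 1280 μL → factor 1280/160 = 8
Step 2: 0.5 mL brought to 1.5 mL → factor 1.5/0.5 = 3
Dilution factor through tube 2 = 8 × 3 = 24
[tube 2] = 2.40 mM / 24 = 0.100 mM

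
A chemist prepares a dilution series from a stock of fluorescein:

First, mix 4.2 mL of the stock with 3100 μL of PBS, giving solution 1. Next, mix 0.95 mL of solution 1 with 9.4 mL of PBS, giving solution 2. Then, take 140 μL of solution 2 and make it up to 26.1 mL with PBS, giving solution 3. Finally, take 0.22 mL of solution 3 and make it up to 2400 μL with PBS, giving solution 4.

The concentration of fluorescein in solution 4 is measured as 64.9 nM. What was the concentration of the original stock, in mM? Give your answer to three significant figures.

2.50 mM

Step 1: 4.2 mL + 3100 μL = 7.3 mL total → factor 7.3/4.2 = 1.7381
Step 2: 0.95 mL + 9.4 mL = 10.35 mL total → factor 10.35/0.95 = 10.895
Step 3: 140 μL brought to 26.1 mL → factor 26100/140 = 186.43
Step 4: 0.22 mL brought to 2400 μL → factor 2.4/0.22 = 10.909
Overall dilution factor = 1.7381 × 10.895 × 186.43 × 10.909 = 38512
Stock = 64.9 nM × 38512 = 2.499 × 10^6 nM = 2.50 mM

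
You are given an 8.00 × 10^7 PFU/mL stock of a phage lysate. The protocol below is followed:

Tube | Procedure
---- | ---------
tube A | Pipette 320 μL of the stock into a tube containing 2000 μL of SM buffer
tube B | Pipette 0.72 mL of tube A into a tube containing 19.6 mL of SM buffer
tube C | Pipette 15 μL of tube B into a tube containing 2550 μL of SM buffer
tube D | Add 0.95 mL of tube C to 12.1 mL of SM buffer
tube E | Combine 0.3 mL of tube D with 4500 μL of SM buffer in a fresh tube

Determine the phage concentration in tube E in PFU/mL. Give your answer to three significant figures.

10.4 PFU/mL

Step 1: 320 μL + 2000 μL = 2320 μL total → factor 2320/320 = 7.25
Step 2: 0.72 mL + 19.6 mL = 20.32 mL total → factor 20.32/0.72 = 28.222
Step 3: 15 μL + 2550 μL = 2565 μL total → factor 2565/15 = 171
Step 4: 0.95 mL + 12.1 mL = 13.05 mL total → factor 13.05/0.95 = 13.737
Step 5: 0.3 mL + 4500 μL = 4.8 mL total → factor 4.8/0.3 = 16
Overall dilution factor = 7.25 × 28.222 × 171 × 13.737 × 16 = 7.6901 × 10^6
Final = 8.00 × 10^7 PFU/mL / 7.6901 × 10^6 = 10.4 PFU/mL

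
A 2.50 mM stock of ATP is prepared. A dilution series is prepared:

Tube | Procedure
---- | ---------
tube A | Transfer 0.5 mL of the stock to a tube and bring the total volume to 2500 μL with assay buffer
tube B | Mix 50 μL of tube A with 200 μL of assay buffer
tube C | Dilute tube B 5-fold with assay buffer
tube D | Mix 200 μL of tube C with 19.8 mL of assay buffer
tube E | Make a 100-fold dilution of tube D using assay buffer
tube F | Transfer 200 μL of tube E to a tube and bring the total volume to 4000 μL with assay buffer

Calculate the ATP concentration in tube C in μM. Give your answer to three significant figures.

Step 1: 0.5 mL brought to 2500 μL → factor 2.5/0.5 = 5
Step 2: 50 μL + 200 μL = 250 μL total → factor 250/50 = 5
Step 3: 5-fold → factor 5
Dilution factor through tube C = 5 × 5 × 5 = 125
[tube C] = 2.50 mM / 125 = 0.02000 mM = 20.0 μM

20.0 μM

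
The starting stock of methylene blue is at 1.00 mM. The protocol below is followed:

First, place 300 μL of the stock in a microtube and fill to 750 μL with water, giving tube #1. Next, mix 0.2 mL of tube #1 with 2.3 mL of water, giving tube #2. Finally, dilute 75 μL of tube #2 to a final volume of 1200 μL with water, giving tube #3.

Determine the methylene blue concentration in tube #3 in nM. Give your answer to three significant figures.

2.00 × 10^3 nM

Step 1: 300 μL brought to 750 μL → factor 750/300 = 2.5
Step 2: 0.2 mL + 2.3 mL = 2.5 mL total → factor 2.5/0.2 = 12.5
Step 3: 75 μL brought to 1200 μL → factor 1200/75 = 16
Overall dilution factor = 2.5 × 12.5 × 16 = 500
Final = 1.00 mM / 500 = 0.002000 mM = 2.00 × 10^3 nM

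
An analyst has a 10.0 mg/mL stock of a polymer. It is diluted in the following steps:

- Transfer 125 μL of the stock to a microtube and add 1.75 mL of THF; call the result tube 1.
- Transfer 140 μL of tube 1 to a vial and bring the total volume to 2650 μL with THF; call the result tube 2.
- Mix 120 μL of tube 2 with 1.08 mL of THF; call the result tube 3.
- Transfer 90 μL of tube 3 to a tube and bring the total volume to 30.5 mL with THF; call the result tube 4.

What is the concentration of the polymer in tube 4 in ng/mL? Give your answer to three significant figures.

Step 1: 125 μL + 1.75 mL = 1875 μL total → factor 1875/125 = 15
Step 2: 140 μL brought to 2650 μL → factor 2650/140 = 18.929
Step 3: 120 μL + 1.08 mL = 1200 μL total → factor 1200/120 = 10
Step 4: 90 μL brought to 30.5 mL → factor 30500/90 = 338.89
Overall dilution factor = 15 × 18.929 × 10 × 338.89 = 9.622 × 10^5
Final = 10.0 mg/mL / 9.622 × 10^5 = 1.039 × 10^-5 mg/mL = 10.4 ng/mL

10.4 ng/mL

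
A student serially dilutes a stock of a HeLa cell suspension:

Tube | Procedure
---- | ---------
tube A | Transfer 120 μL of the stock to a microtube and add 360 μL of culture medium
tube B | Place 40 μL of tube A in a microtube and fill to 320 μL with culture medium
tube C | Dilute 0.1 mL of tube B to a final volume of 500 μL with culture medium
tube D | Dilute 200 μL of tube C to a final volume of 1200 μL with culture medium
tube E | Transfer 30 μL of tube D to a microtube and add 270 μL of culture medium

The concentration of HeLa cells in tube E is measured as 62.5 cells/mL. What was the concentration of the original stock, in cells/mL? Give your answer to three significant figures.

Step 1: 120 μL + 360 μL = 480 μL total → factor 480/120 = 4
Step 2: 40 μL brought to 320 μL → factor 320/40 = 8
Step 3: 0.1 mL brought to 500 μL → factor 0.5/0.1 = 5
Step 4: 200 μL brought to 1200 μL → factor 1200/200 = 6
Step 5: 30 μL + 270 μL = 300 μL total → factor 300/30 = 10
Overall dilution factor = 4 × 8 × 5 × 6 × 10 = 9600
Stock = 62.5 cells/mL × 9600 = 6.00 × 10^5 cells/mL

6.00 × 10^5 cells/mL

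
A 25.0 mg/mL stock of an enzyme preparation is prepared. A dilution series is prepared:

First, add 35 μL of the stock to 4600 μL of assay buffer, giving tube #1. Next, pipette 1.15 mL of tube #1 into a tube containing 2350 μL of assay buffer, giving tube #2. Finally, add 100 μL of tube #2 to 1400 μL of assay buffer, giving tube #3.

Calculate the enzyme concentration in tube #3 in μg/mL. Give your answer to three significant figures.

4.14 μg/mL

Step 1: 35 μL + 4600 μL = 4635 μL total → factor 4635/35 = 132.43
Step 2: 1.15 mL + 2350 μL = 3.5 mL total → factor 3.5/1.15 = 3.0435
Step 3: 100 μL + 1400 μL = 1500 μL total → factor 1500/100 = 15
Dilution factor through tube #3 = 132.43 × 3.0435 × 15 = 6045.7
[tube #3] = 25.0 mg/mL / 6045.7 = 0.004135 mg/mL = 4.14 μg/mL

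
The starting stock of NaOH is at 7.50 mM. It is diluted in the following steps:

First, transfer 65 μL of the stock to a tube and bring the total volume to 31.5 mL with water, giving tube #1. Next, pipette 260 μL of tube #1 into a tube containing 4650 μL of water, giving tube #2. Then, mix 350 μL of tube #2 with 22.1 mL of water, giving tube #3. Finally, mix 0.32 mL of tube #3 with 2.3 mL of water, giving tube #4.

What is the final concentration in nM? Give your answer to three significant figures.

1.56 nM

Step 1: 65 μL brought to 31.5 mL → factor 31500/65 = 484.62
Step 2: 260 μL + 4650 μL = 4910 μL total → factor 4910/260 = 18.885
Step 3: 350 μL + 22.1 mL = 22450 μL total → factor 22450/350 = 64.143
Step 4: 0.32 mL + 2.3 mL = 2.62 mL total → factor 2.62/0.32 = 8.1875
Overall dilution factor = 484.62 × 18.885 × 64.143 × 8.1875 = 4.8062 × 10^6
Final = 7.50 mM / 4.8062 × 10^6 = 1.560 × 10^-6 mM = 1.56 nM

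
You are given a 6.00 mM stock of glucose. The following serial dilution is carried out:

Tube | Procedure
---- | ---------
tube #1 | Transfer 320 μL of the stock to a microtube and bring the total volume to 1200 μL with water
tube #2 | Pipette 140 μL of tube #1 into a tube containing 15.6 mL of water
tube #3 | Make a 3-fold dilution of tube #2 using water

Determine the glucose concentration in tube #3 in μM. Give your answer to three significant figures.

4.74 μM

Step 1: 320 μL brought to 1200 μL → factor 1200/320 = 3.75
Step 2: 140 μL + 15.6 mL = 15740 μL total → factor 15740/140 = 112.43
Step 3: 3-fold → factor 3
Overall dilution factor = 3.75 × 112.43 × 3 = 1264.8
Final = 6.00 mM / 1264.8 = 0.004744 mM = 4.74 μM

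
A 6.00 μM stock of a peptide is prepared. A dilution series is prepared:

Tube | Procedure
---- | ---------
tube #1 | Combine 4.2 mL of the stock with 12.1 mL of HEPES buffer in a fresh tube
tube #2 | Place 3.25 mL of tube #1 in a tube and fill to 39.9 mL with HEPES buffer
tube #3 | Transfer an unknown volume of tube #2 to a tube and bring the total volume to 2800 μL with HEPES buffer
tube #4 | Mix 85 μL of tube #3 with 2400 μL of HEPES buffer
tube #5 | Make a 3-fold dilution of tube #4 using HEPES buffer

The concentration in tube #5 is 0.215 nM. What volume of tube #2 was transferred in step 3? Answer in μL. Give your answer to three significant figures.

Step 1: 4.2 mL + 12.1 mL = 16.3 mL total → factor 16.3/4.2 = 3.881
Step 2: 3.25 mL brought to 39.9 mL → factor 39.9/3.25 = 12.277
Step 3: v brought to 2800 μL → factor = 2800 μL/v
Step 4: 85 μL + 2400 μL = 2485 μL total → factor 2485/85 = 29.235
Step 5: 3-fold → factor 3
Product of known-step factors = 4178.8
Overall factor = 6.00 μM / (0.215 nM) = 27907
Step-3 factor = 27907 / 4178.8 = 6.6782
v = 2800 μL / 6.6782 = 419 μL

419 μL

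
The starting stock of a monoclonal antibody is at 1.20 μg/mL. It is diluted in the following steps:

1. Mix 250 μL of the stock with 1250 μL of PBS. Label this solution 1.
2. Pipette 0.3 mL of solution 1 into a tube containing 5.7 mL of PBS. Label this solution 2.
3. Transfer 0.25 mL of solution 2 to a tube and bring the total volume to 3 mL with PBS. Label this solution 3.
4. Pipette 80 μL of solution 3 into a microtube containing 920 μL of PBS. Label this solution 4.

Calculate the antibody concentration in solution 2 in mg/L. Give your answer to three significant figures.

0.0100 mg/L

Step 1: 250 μL + 1250 μL = 1500 μL total → factor 1500/250 = 6
Step 2: 0.3 mL + 5.7 mL = 6 mL total → factor 6/0.3 = 20
Dilution factor through solution 2 = 6 × 20 = 120
[solution 2] = 1.20 μg/mL / 120 = 0.01000 μg/mL = 0.0100 mg/L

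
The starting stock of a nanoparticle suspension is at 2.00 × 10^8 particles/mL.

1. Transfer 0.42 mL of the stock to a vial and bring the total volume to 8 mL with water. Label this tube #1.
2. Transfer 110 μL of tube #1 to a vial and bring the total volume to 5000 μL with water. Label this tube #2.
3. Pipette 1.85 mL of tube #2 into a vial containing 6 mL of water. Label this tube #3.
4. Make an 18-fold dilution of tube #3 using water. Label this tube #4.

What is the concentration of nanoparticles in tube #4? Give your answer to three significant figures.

Step 1: 0.42 mL brought to 8 mL → factor 8/0.42 = 19.048
Step 2: 110 μL brought to 5000 μL → factor 5000/110 = 45.455
Step 3: 1.85 mL + 6 mL = 7.85 mL total → factor 7.85/1.85 = 4.2432
Step 4: 18-fold → factor 18
Dilution factor through tube #4 = 19.048 × 45.455 × 4.2432 × 18 = 66128
[tube #4] = 2.00 × 10^8 particles/mL / 66128 = 3.02 × 10^3 particles/mL

3.02 × 10^3 particles/mL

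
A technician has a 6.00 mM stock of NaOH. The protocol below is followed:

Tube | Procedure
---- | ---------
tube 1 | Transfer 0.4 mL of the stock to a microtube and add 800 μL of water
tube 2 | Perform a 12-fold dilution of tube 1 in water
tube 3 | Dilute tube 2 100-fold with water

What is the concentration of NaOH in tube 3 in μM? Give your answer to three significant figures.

Step 1: 0.4 mL + 800 μL = 1.2 mL total → factor 1.2/0.4 = 3
Step 2: 12-fold → factor 12
Step 3: 100-fold → factor 100
Overall dilution factor = 3 × 12 × 100 = 3600
Final = 6.00 mM / 3600 = 0.001667 mM = 1.67 μM

1.67 μM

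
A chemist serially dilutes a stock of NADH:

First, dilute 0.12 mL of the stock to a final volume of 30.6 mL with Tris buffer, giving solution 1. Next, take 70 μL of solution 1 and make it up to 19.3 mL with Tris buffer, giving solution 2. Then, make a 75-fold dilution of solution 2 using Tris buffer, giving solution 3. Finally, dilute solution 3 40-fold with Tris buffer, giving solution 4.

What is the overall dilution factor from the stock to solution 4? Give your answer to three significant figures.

2.11 × 10^8

Step 1: 0.12 mL brought to 30.6 mL → factor 30.6/0.12 = 255
Step 2: 70 μL brought to 19.3 mL → factor 19300/70 = 275.71
Step 3: 75-fold → factor 75
Step 4: 40-fold → factor 40
Overall dilution factor = 255 × 275.71 × 75 × 40 = 2.1092 × 10^8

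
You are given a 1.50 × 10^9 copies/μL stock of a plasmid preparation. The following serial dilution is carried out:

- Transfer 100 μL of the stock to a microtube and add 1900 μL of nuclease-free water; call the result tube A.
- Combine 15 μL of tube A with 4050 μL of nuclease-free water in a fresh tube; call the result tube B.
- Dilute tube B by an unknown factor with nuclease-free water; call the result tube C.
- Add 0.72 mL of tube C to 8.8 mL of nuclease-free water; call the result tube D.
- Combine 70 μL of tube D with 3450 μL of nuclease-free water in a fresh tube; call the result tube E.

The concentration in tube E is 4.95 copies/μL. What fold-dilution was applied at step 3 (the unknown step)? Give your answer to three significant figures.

84.1-fold

Step 1: 100 μL + 1900 μL = 2000 μL total → factor 2000/100 = 20
Step 2: 15 μL + 4050 μL = 4065 μL total → factor 4065/15 = 271
Step 3: unknown factor x
Step 4: 0.72 mL + 8.8 mL = 9.52 mL total → factor 9.52/0.72 = 13.222
Step 5: 70 μL + 3450 μL = 3520 μL total → factor 3520/70 = 50.286
Product of known-step factors = 3.6037 × 10^6
Overall factor = 1.50 × 10^9 copies/μL / (4.95 copies/μL) = 3.0303 × 10^8
x = 3.0303 × 10^8 / 3.6037 × 10^6 = 84.1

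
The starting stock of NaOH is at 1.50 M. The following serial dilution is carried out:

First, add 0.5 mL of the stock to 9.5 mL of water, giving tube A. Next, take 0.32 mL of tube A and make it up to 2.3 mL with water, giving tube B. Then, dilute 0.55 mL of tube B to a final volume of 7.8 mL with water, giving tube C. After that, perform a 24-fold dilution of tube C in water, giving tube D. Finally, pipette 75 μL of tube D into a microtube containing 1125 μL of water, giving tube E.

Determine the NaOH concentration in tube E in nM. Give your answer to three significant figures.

1.92 × 10^3 nM

Step 1: 0.5 mL + 9.5 mL = 10 mL total → factor 10/0.5 = 20
Step 2: 0.32 mL brought to 2.3 mL → factor 2.3/0.32 = 7.1875
Step 3: 0.55 mL brought to 7.8 mL → factor 7.8/0.55 = 14.182
Step 4: 24-fold → factor 24
Step 5: 75 μL + 1125 μL = 1200 μL total → factor 1200/75 = 16
Overall dilution factor = 20 × 7.1875 × 14.182 × 24 × 16 = 7.8284 × 10^5
Final = 1.50 M / 7.8284 × 10^5 = 1.916 × 10^-6 M = 1.92 × 10^3 nM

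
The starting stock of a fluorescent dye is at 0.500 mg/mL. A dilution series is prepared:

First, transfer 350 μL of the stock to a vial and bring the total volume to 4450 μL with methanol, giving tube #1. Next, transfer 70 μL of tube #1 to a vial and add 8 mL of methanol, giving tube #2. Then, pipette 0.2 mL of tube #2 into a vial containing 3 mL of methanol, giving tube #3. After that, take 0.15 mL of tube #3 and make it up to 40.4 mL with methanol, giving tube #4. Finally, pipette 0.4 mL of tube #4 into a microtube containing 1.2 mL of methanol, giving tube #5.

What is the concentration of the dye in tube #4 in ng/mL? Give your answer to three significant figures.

Step 1: 350 μL brought to 4450 μL → factor 4450/350 = 12.714
Step 2: 70 μL + 8 mL = 8070 μL total → factor 8070/70 = 115.29
Step 3: 0.2 mL + 3 mL = 3.2 mL total → factor 3.2/0.2 = 16
Step 4: 0.15 mL brought to 40.4 mL → factor 40.4/0.15 = 269.33
Dilution factor through tube #4 = 12.714 × 115.29 × 16 × 269.33 = 6.3165 × 10^6
[tube #4] = 0.500 mg/mL / 6.3165 × 10^6 = 7.916 × 10^-8 mg/mL = 0.0792 ng/mL

0.0792 ng/mL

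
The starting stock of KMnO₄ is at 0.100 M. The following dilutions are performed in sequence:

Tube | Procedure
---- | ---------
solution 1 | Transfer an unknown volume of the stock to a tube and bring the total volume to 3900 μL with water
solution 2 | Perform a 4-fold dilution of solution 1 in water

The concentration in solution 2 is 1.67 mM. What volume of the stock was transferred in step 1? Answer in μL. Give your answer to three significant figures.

261 μL

Step 1: v brought to 3900 μL → factor = 3900 μL/v
Step 2: 4-fold → factor 4
Product of known-step factors = 4
Overall factor = 0.100 M / (1.67 mM) = 59.88
Step-1 factor = 59.88 / 4 = 14.97
v = 3900 μL / 14.97 = 261 μL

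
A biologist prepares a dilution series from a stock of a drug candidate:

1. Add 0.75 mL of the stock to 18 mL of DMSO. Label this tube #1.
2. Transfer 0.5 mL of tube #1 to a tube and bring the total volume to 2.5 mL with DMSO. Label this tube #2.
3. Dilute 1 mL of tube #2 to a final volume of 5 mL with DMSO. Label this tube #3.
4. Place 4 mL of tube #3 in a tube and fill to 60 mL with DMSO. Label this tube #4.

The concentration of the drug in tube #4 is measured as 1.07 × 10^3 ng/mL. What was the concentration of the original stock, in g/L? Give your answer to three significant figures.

Step 1: 0.75 mL + 18 mL = 18.75 mL total → factor 18.75/0.75 = 25
Step 2: 0.5 mL brought to 2.5 mL → factor 2.5/0.5 = 5
Step 3: 1 mL brought to 5 mL → factor 5/1 = 5
Step 4: 4 mL brought to 60 mL → factor 60/4 = 15
Overall dilution factor = 25 × 5 × 5 × 15 = 9375
Stock = 1.07 × 10^3 ng/mL × 9375 = 1.003 × 10^7 ng/mL = 10.0 g/L

10.0 g/L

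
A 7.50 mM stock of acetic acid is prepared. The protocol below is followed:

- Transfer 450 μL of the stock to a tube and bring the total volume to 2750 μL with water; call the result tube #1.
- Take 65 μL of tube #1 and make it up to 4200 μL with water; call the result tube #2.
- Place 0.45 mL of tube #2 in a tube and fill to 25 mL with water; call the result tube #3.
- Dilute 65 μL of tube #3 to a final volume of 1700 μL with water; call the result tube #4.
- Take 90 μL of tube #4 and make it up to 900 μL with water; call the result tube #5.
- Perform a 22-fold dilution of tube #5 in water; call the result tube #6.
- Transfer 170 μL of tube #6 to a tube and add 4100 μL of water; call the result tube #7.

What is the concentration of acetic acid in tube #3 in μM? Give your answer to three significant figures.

Step 1: 450 μL brought to 2750 μL → factor 2750/450 = 6.1111
Step 2: 65 μL brought to 4200 μL → factor 4200/65 = 64.615
Step 3: 0.45 mL brought to 25 mL → factor 25/0.45 = 55.556
Dilution factor through tube #3 = 6.1111 × 64.615 × 55.556 = 21937
[tube #3] = 7.50 mM / 21937 = 0.0003419 mM = 0.342 μM

0.342 μM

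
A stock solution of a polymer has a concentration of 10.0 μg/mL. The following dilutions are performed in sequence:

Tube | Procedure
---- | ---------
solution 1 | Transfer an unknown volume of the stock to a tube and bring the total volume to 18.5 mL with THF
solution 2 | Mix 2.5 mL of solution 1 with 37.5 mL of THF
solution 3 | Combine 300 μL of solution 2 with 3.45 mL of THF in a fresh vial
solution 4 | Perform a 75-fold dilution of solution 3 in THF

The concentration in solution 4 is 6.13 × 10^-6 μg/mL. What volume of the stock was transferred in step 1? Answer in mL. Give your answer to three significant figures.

Step 1: v brought to 18.5 mL → factor = 18.5 mL/v
Step 2: 2.5 mL + 37.5 mL = 40 mL total → factor 40/2.5 = 16
Step 3: 300 μL + 3.45 mL = 3750 μL total → factor 3750/300 = 12.5
Step 4: 75-fold → factor 75
Product of known-step factors = 15000
Overall factor = 10.0 μg/mL / (6.13 × 10^-6 μg/mL) = 1.6313 × 10^6
Step-1 factor = 1.6313 × 10^6 / 15000 = 108.75
v = 18.5 mL / 108.75 = 0.170 mL

0.170 mL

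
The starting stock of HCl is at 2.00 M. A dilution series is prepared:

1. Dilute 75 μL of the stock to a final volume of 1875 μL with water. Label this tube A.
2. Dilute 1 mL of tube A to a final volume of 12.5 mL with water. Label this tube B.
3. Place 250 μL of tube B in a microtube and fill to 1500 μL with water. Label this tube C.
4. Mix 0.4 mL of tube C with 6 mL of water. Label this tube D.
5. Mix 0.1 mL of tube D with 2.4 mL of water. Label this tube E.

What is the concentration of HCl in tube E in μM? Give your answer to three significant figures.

Step 1: 75 μL brought to 1875 μL → factor 1875/75 = 25
Step 2: 1 mL brought to 12.5 mL → factor 12.5/1 = 12.5
Step 3: 250 μL brought to 1500 μL → factor 1500/250 = 6
Step 4: 0.4 mL + 6 mL = 6.4 mL total → factor 6.4/0.4 = 16
Step 5: 0.1 mL + 2.4 mL = 2.5 mL total → factor 2.5/0.1 = 25
Dilution factor through tube E = 25 × 12.5 × 6 × 16 × 25 = 7.5 × 10^5
[tube E] = 2.00 M / 7.5 × 10^5 = 2.667 × 10^-6 M = 2.67 μM

2.67 μM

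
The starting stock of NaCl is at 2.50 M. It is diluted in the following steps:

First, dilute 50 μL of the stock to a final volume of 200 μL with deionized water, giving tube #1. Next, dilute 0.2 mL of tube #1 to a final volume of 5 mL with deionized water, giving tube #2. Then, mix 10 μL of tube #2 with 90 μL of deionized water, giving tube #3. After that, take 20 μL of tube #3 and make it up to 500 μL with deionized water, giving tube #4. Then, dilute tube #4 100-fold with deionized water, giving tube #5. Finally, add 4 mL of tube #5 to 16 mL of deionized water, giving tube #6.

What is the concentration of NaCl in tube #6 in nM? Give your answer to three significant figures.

Step 1: 50 μL brought to 200 μL → factor 200/50 = 4
Step 2: 0.2 mL brought to 5 mL → factor 5/0.2 = 25
Step 3: 10 μL + 90 μL = 100 μL total → factor 100/10 = 10
Step 4: 20 μL brought to 500 μL → factor 500/20 = 25
Step 5: 100-fold → factor 100
Step 6: 4 mL + 16 mL = 20 mL total → factor 20/4 = 5
Overall dilution factor = 4 × 25 × 10 × 25 × 100 × 5 = 1.25 × 10^7
Final = 2.50 M / 1.25 × 10^7 = 2.000 × 10^-7 M = 200 nM

200 nM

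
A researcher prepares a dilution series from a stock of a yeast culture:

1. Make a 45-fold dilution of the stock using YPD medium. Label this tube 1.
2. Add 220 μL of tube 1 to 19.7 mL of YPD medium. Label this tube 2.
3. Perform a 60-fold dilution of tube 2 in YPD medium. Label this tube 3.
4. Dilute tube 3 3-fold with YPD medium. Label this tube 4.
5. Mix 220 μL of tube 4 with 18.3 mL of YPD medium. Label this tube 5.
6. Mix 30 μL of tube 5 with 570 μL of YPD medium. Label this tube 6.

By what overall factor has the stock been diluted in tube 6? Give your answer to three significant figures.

1.23 × 10^9

Step 1: 45-fold → factor 45
Step 2: 220 μL + 19.7 mL = 19920 μL total → factor 19920/220 = 90.545
Step 3: 60-fold → factor 60
Step 4: 3-fold → factor 3
Step 5: 220 μL + 18.3 mL = 18520 μL total → factor 18520/220 = 84.182
Step 6: 30 μL + 570 μL = 600 μL total → factor 600/30 = 20
Overall dilution factor = 45 × 90.545 × 60 × 3 × 84.182 × 20 = 1.2348 × 10^9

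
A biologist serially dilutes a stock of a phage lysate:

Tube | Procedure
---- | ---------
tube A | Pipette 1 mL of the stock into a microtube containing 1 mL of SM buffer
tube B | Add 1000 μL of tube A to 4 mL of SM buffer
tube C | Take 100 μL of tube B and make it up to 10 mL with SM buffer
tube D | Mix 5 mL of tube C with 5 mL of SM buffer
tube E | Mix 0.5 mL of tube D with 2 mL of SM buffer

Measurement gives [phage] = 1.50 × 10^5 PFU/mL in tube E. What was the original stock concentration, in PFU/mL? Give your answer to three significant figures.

Step 1: 1 mL + 1 mL = 2 mL total → factor 2/1 = 2
Step 2: 1000 μL + 4 mL = 5000 μL total → factor 5000/1000 = 5
Step 3: 100 μL brought to 10 mL → factor 10000/100 = 100
Step 4: 5 mL + 5 mL = 10 mL total → factor 10/5 = 2
Step 5: 0.5 mL + 2 mL = 2.5 mL total → factor 2.5/0.5 = 5
Overall dilution factor = 2 × 5 × 100 × 2 × 5 = 10000
Stock = 1.50 × 10^5 PFU/mL × 10000 = 1.50 × 10^9 PFU/mL

1.50 × 10^9 PFU/mL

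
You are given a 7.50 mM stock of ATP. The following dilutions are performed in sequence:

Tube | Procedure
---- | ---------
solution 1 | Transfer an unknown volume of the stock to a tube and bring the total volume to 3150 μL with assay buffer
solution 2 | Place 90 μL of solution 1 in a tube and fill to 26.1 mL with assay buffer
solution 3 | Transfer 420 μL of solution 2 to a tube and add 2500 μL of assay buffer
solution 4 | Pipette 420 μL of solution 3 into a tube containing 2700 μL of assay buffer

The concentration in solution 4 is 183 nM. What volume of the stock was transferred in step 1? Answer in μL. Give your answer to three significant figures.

1.15 × 10^3 μL

Step 1: v brought to 3150 μL → factor = 3150 μL/v
Step 2: 90 μL brought to 26.1 mL → factor 26100/90 = 290
Step 3: 420 μL + 2500 μL = 2920 μL total → factor 2920/420 = 6.9524
Step 4: 420 μL + 2700 μL = 3120 μL total → factor 3120/420 = 7.4286
Product of known-step factors = 14977
Overall factor = 7.50 mM / (183 nM) = 40984
Step-1 factor = 40984 / 14977 = 2.7364
v = 3150 μL / 2.7364 = 1.15 × 10^3 μL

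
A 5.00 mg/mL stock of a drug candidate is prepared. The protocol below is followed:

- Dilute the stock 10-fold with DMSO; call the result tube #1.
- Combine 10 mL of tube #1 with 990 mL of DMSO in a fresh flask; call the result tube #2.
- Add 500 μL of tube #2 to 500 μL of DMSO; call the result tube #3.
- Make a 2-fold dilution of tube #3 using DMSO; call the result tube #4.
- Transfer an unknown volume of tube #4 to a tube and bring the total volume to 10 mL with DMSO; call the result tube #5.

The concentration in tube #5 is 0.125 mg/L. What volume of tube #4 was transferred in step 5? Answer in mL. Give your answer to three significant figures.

Step 1: 10-fold → factor 10
Step 2: 10 mL + 990 mL = 1000 mL total → factor 1000/10 = 100
Step 3: 500 μL + 500 μL = 1000 μL total → factor 1000/500 = 2
Step 4: 2-fold → factor 2
Step 5: v brought to 10 mL → factor = 10 mL/v
Product of known-step factors = 4000
Overall factor = 5.00 mg/mL / (0.125 mg/L) = 40000
Step-5 factor = 40000 / 4000 = 10
v = 10 mL / 10 = 1.00 mL

1.00 mL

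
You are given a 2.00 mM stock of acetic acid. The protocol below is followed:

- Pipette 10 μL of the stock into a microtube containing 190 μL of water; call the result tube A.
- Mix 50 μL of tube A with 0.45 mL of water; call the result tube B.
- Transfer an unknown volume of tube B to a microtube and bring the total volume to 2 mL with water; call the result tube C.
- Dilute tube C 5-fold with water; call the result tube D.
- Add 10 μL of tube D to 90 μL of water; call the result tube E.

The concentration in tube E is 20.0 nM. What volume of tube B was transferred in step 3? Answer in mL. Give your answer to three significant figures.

Step 1: 10 μL + 190 μL = 200 μL total → factor 200/10 = 20
Step 2: 50 μL + 0.45 mL = 500 μL total → factor 500/50 = 10
Step 3: v brought to 2 mL → factor = 2 mL/v
Step 4: 5-fold → factor 5
Step 5: 10 μL + 90 μL = 100 μL total → factor 100/10 = 10
Product of known-step factors = 10000
Overall factor = 2.00 mM / (20.0 nM) = 1 × 10^5
Step-3 factor = 1 × 10^5 / 10000 = 10
v = 2 mL / 10 = 0.200 mL

0.200 mL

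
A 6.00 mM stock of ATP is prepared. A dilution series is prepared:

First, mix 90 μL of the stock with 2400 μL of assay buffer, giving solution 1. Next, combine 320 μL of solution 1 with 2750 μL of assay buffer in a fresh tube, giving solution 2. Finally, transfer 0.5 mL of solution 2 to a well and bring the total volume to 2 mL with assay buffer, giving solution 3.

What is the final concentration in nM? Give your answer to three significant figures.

5.65 × 10^3 nM

Step 1: 90 μL + 2400 μL = 2490 μL total → factor 2490/90 = 27.667
Step 2: 320 μL + 2750 μL = 3070 μL total → factor 3070/320 = 9.5938
Step 3: 0.5 mL brought to 2 mL → factor 2/0.5 = 4
Overall dilution factor = 27.667 × 9.5938 × 4 = 1061.7
Final = 6.00 mM / 1061.7 = 0.005651 mM = 5.65 × 10^3 nM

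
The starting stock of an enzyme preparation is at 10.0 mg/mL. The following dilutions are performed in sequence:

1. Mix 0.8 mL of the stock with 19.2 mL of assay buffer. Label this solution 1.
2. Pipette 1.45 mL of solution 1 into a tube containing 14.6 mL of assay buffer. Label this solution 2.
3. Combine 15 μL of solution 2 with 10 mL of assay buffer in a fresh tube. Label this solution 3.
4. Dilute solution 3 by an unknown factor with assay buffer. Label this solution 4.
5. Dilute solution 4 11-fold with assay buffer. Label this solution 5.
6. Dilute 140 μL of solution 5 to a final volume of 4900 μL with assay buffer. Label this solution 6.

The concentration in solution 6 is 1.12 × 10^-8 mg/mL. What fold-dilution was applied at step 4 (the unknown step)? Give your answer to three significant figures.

Step 1: 0.8 mL + 19.2 mL = 20 mL total → factor 20/0.8 = 25
Step 2: 1.45 mL + 14.6 mL = 16.05 mL total → factor 16.05/1.45 = 11.069
Step 3: 15 μL + 10 mL = 10015 μL total → factor 10015/15 = 667.67
Step 4: unknown factor x
Step 5: 11-fold → factor 11
Step 6: 140 μL brought to 4900 μL → factor 4900/140 = 35
Product of known-step factors = 7.1132 × 10^7
Overall factor = 10.0 mg/mL / (1.12 × 10^-8 mg/mL) = 8.9286 × 10^8
x = 8.9286 × 10^8 / 7.1132 × 10^7 = 12.6

12.6-fold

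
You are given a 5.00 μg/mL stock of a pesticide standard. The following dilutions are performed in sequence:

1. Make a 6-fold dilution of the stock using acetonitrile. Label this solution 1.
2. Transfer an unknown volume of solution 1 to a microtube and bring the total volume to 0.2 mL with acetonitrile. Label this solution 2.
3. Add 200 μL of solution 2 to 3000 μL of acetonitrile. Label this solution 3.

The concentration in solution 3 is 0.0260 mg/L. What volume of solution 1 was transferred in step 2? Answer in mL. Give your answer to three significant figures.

Step 1: 6-fold → factor 6
Step 2: v brought to 0.2 mL → factor = 0.2 mL/v
Step 3: 200 μL + 3000 μL = 3200 μL total → factor 3200/200 = 16
Product of known-step factors = 96
Overall factor = 5.00 μg/mL / (0.0260 mg/L) = 192.31
Step-2 factor = 192.31 / 96 = 2.0032
v = 0.2 mL / 2.0032 = 0.0998 mL

0.0998 mL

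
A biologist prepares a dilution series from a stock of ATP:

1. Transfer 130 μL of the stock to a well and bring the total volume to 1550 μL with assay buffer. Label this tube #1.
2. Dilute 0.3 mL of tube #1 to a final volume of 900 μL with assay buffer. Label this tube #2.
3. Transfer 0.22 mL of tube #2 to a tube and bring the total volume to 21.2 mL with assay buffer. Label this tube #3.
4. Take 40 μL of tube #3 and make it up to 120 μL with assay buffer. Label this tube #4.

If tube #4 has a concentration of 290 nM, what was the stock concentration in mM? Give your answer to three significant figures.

3.00 mM

Step 1: 130 μL brought to 1550 μL → factor 1550/130 = 11.923
Step 2: 0.3 mL brought to 900 μL → factor 0.9/0.3 = 3
Step 3: 0.22 mL brought to 21.2 mL → factor 21.2/0.22 = 96.364
Step 4: 40 μL brought to 120 μL → factor 120/40 = 3
Overall dilution factor = 11.923 × 3 × 96.364 × 3 = 10341
Stock = 290 nM × 10341 = 2.999 × 10^6 nM = 3.00 mM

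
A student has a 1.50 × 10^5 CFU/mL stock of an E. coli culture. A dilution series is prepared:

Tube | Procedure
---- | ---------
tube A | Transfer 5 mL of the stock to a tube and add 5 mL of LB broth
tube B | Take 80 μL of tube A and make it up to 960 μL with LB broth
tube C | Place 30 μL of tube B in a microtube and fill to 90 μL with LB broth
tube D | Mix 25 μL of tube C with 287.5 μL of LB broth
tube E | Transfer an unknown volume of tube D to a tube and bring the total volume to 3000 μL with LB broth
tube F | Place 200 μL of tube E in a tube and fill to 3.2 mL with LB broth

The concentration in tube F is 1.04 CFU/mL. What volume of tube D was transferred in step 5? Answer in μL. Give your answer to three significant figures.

Step 1: 5 mL + 5 mL = 10 mL total → factor 10/5 = 2
Step 2: 80 μL brought to 960 μL → factor 960/80 = 12
Step 3: 30 μL brought to 90 μL → factor 90/30 = 3
Step 4: 25 μL + 287.5 μL = 312.5 μL total → factor 312.5/25 = 12.5
Step 5: v brought to 3000 μL → factor = 3000 μL/v
Step 6: 200 μL brought to 3.2 mL → factor 3200/200 = 16
Product of known-step factors = 14400
Overall factor = 1.50 × 10^5 CFU/mL / (1.04 CFU/mL) = 1.4423 × 10^5
Step-5 factor = 1.4423 × 10^5 / 14400 = 10.016
v = 3000 μL / 10.016 = 300 μL

300 μL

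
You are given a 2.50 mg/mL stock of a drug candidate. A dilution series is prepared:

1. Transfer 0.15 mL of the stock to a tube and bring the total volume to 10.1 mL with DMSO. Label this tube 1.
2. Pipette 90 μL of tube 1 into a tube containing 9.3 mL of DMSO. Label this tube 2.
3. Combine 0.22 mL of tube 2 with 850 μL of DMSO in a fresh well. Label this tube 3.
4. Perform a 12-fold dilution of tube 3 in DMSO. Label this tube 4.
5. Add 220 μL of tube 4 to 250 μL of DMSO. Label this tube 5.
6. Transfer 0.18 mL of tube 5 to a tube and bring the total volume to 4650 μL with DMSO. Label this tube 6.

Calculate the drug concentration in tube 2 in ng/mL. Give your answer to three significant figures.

Step 1: 0.15 mL brought to 10.1 mL → factor 10.1/0.15 = 67.333
Step 2: 90 μL + 9.3 mL = 9390 μL total → factor 9390/90 = 104.33
Dilution factor through tube 2 = 67.333 × 104.33 = 7025.1
[tube 2] = 2.50 mg/mL / 7025.1 = 0.0003559 mg/mL = 356 ng/mL

356 ng/mL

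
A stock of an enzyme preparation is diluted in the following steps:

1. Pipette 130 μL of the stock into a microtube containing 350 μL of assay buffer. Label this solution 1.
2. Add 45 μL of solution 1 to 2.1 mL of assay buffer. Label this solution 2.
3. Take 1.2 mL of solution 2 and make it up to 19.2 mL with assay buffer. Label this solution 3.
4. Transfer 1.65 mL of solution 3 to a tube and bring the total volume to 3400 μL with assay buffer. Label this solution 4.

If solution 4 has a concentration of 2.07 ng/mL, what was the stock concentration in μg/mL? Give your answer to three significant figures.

Step 1: 130 μL + 350 μL = 480 μL total → factor 480/130 = 3.6923
Step 2: 45 μL + 2.1 mL = 2145 μL total → factor 2145/45 = 47.667
Step 3: 1.2 mL brought to 19.2 mL → factor 19.2/1.2 = 16
Step 4: 1.65 mL brought to 3400 μL → factor 3.4/1.65 = 2.0606
Overall dilution factor = 3.6923 × 47.667 × 16 × 2.0606 = 5802.7
Stock = 2.07 ng/mL × 5802.7 = 1.201 × 10^4 ng/mL = 12.0 μg/mL

12.0 μg/mL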